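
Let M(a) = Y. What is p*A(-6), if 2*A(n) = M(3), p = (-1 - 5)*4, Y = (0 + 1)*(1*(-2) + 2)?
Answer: 0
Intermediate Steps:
Y = 0 (Y = 1*(-2 + 2) = 1*0 = 0)
p = -24 (p = -6*4 = -24)
M(a) = 0
A(n) = 0 (A(n) = (1/2)*0 = 0)
p*A(-6) = -24*0 = 0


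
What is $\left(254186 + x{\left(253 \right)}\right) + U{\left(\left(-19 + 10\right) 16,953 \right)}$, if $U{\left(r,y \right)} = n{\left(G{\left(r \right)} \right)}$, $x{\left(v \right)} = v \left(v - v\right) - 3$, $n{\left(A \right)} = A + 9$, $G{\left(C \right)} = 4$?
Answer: $254196$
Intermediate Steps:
$n{\left(A \right)} = 9 + A$
$x{\left(v \right)} = -3$ ($x{\left(v \right)} = v 0 - 3 = 0 - 3 = -3$)
$U{\left(r,y \right)} = 13$ ($U{\left(r,y \right)} = 9 + 4 = 13$)
$\left(254186 + x{\left(253 \right)}\right) + U{\left(\left(-19 + 10\right) 16,953 \right)} = \left(254186 - 3\right) + 13 = 254183 + 13 = 254196$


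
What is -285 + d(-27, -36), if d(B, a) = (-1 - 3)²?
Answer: -269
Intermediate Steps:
d(B, a) = 16 (d(B, a) = (-4)² = 16)
-285 + d(-27, -36) = -285 + 16 = -269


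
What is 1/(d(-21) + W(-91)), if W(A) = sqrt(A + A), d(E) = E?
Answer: -3/89 - I*sqrt(182)/623 ≈ -0.033708 - 0.021654*I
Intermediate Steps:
W(A) = sqrt(2)*sqrt(A) (W(A) = sqrt(2*A) = sqrt(2)*sqrt(A))
1/(d(-21) + W(-91)) = 1/(-21 + sqrt(2)*sqrt(-91)) = 1/(-21 + sqrt(2)*(I*sqrt(91))) = 1/(-21 + I*sqrt(182))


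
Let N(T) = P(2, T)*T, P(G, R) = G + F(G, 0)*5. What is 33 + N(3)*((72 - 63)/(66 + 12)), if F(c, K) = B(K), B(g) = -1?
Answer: 831/26 ≈ 31.962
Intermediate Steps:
F(c, K) = -1
P(G, R) = -5 + G (P(G, R) = G - 1*5 = G - 5 = -5 + G)
N(T) = -3*T (N(T) = (-5 + 2)*T = -3*T)
33 + N(3)*((72 - 63)/(66 + 12)) = 33 + (-3*3)*((72 - 63)/(66 + 12)) = 33 - 81/78 = 33 - 9*3/26 = 33 - 27/26 = 831/26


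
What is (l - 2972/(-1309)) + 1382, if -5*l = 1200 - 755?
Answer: 1695509/1309 ≈ 1295.3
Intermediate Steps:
l = -89 (l = -(1200 - 755)/5 = -1/5*445 = -89)
(l - 2972/(-1309)) + 1382 = (-89 - 2972/(-1309)) + 1382 = (-89 - 2972*(-1/1309)) + 1382 = (-89 + 2972/1309) + 1382 = -113529/1309 + 1382 = 1695509/1309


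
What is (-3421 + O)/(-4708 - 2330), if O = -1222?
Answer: 4643/7038 ≈ 0.65970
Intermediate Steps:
(-3421 + O)/(-4708 - 2330) = (-3421 - 1222)/(-4708 - 2330) = -4643/(-7038) = -4643*(-1/7038) = 4643/7038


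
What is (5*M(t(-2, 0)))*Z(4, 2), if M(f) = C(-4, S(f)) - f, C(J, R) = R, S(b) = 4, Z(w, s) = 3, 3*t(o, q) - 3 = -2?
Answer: 55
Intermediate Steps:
t(o, q) = ⅓ (t(o, q) = 1 + (⅓)*(-2) = 1 - ⅔ = ⅓)
M(f) = 4 - f
(5*M(t(-2, 0)))*Z(4, 2) = (5*(4 - 1*⅓))*3 = (5*(4 - ⅓))*3 = (5*(11/3))*3 = (55/3)*3 = 55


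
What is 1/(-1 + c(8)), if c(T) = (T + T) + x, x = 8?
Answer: 1/23 ≈ 0.043478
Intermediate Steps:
c(T) = 8 + 2*T (c(T) = (T + T) + 8 = 2*T + 8 = 8 + 2*T)
1/(-1 + c(8)) = 1/(-1 + (8 + 2*8)) = 1/(-1 + (8 + 16)) = 1/(-1 + 24) = 1/23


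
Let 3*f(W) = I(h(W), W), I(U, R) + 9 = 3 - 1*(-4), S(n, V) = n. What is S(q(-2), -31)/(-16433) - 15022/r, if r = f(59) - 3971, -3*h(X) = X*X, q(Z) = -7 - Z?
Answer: 740629153/195799195 ≈ 3.7826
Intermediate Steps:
h(X) = -X**2/3 (h(X) = -X*X/3 = -X**2/3)
I(U, R) = -2 (I(U, R) = -9 + (3 - 1*(-4)) = -9 + (3 + 4) = -9 + 7 = -2)
f(W) = -2/3 (f(W) = (1/3)*(-2) = -2/3)
r = -11915/3 (r = -2/3 - 3971 = -11915/3 ≈ -3971.7)
S(q(-2), -31)/(-16433) - 15022/r = (-7 - 1*(-2))/(-16433) - 15022/(-11915/3) = (-7 + 2)*(-1/16433) - 15022*(-3/11915) = -5*(-1/16433) + 45066/11915 = 5/16433 + 45066/11915 = 740629153/195799195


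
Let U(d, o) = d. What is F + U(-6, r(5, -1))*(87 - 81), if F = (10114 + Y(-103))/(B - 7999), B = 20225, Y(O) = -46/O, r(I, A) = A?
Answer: -22146110/629639 ≈ -35.173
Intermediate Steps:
F = 520894/629639 (F = (10114 - 46/(-103))/(20225 - 7999) = (10114 - 46*(-1/103))/12226 = (10114 + 46/103)*(1/12226) = (1041788/103)*(1/12226) = 520894/629639 ≈ 0.82729)
F + U(-6, r(5, -1))*(87 - 81) = 520894/629639 - 6*(87 - 81) = 520894/629639 - 6*6 = 520894/629639 - 36 = -22146110/629639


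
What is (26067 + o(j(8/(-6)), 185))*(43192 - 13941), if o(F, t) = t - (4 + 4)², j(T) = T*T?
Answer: 766025188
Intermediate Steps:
j(T) = T²
o(F, t) = -64 + t (o(F, t) = t - 1*8² = t - 1*64 = t - 64 = -64 + t)
(26067 + o(j(8/(-6)), 185))*(43192 - 13941) = (26067 + (-64 + 185))*(43192 - 13941) = (26067 + 121)*29251 = 26188*29251 = 766025188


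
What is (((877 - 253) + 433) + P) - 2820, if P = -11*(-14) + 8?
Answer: -1601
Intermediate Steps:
P = 162 (P = 154 + 8 = 162)
(((877 - 253) + 433) + P) - 2820 = (((877 - 253) + 433) + 162) - 2820 = ((624 + 433) + 162) - 2820 = (1057 + 162) - 2820 = 1219 - 2820 = -1601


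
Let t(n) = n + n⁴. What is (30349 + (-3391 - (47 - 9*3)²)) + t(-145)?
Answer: 442077038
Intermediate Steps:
(30349 + (-3391 - (47 - 9*3)²)) + t(-145) = (30349 + (-3391 - (47 - 9*3)²)) + (-145 + (-145)⁴) = (30349 + (-3391 - (47 - 27)²)) + (-145 + 442050625) = (30349 + (-3391 - 1*20²)) + 442050480 = (30349 + (-3391 - 1*400)) + 442050480 = (30349 + (-3391 - 400)) + 442050480 = (30349 - 3791) + 442050480 = 26558 + 442050480 = 442077038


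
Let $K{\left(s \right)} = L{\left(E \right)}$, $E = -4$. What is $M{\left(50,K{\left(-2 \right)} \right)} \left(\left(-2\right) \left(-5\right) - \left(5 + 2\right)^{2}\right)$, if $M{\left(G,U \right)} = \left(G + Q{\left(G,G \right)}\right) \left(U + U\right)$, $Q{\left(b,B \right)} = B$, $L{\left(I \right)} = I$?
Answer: $31200$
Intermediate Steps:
$K{\left(s \right)} = -4$
$M{\left(G,U \right)} = 4 G U$ ($M{\left(G,U \right)} = \left(G + G\right) \left(U + U\right) = 2 G 2 U = 4 G U$)
$M{\left(50,K{\left(-2 \right)} \right)} \left(\left(-2\right) \left(-5\right) - \left(5 + 2\right)^{2}\right) = 4 \cdot 50 \left(-4\right) \left(\left(-2\right) \left(-5\right) - \left(5 + 2\right)^{2}\right) = - 800 \left(10 - 7^{2}\right) = - 800 \left(10 - 49\right) = \left(-800\right) \left(-39\right) = 31200$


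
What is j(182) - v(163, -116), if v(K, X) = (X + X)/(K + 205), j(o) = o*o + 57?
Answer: 1526355/46 ≈ 33182.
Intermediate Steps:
j(o) = 57 + o² (j(o) = o² + 57 = 57 + o²)
v(K, X) = 2*X/(205 + K) (v(K, X) = (2*X)/(205 + K) = 2*X/(205 + K))
j(182) - v(163, -116) = (57 + 182²) - 2*(-116)/(205 + 163) = (57 + 33124) - 2*(-116)/368 = 33181 - 2*(-116)/368 = 33181 - 1*(-29/46) = 33181 + 29/46 = 1526355/46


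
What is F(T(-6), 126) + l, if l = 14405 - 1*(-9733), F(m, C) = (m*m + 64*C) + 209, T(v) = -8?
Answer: 32475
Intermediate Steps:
F(m, C) = 209 + m² + 64*C (F(m, C) = (m² + 64*C) + 209 = 209 + m² + 64*C)
l = 24138 (l = 14405 + 9733 = 24138)
F(T(-6), 126) + l = (209 + (-8)² + 64*126) + 24138 = (209 + 64 + 8064) + 24138 = 8337 + 24138 = 32475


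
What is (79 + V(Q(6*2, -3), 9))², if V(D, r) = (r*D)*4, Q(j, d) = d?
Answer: 841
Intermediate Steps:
V(D, r) = 4*D*r (V(D, r) = (D*r)*4 = 4*D*r)
(79 + V(Q(6*2, -3), 9))² = (79 + 4*(-3)*9)² = (79 - 108)² = (-29)² = 841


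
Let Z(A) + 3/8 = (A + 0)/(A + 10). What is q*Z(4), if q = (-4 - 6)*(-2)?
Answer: -25/14 ≈ -1.7857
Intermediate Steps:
Z(A) = -3/8 + A/(10 + A) (Z(A) = -3/8 + (A + 0)/(A + 10) = -3/8 + A/(10 + A))
q = 20 (q = -10*(-2) = 20)
q*Z(4) = 20*(5*(-6 + 4)/(8*(10 + 4))) = 20*((5/8)*(-2)/14) = 20*((5/8)*(1/14)*(-2)) = 20*(-5/56) = -25/14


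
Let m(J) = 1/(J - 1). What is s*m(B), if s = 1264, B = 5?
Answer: 316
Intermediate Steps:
m(J) = 1/(-1 + J)
s*m(B) = 1264/(-1 + 5) = 1264/4 = 1264*(1/4) = 316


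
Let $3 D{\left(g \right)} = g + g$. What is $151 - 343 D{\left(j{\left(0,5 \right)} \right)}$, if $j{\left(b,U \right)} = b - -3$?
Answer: $-535$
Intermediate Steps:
$j{\left(b,U \right)} = 3 + b$ ($j{\left(b,U \right)} = b + 3 = 3 + b$)
$D{\left(g \right)} = \frac{2 g}{3}$ ($D{\left(g \right)} = \frac{g + g}{3} = \frac{2 g}{3}$)
$151 - 343 D{\left(j{\left(0,5 \right)} \right)} = 151 - 343 \frac{2 \left(3 + 0\right)}{3} = 151 - 343 \cdot \frac{2}{3} \cdot 3 = 151 - 686 = -535$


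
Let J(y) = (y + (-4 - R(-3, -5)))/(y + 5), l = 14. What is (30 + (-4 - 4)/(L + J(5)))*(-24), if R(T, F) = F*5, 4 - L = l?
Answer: -27600/37 ≈ -745.95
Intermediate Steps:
L = -10 (L = 4 - 1*14 = 4 - 14 = -10)
R(T, F) = 5*F
J(y) = (21 + y)/(5 + y) (J(y) = (y + (-4 - 5*(-5)))/(y + 5) = (y + (-4 - 1*(-25)))/(5 + y) = (y + (-4 + 25))/(5 + y) = (y + 21)/(5 + y) = (21 + y)/(5 + y))
(30 + (-4 - 4)/(L + J(5)))*(-24) = (30 + (-4 - 4)/(-10 + (21 + 5)/(5 + 5)))*(-24) = (30 - 8/(-10 + 26/10))*(-24) = (30 - 8/(-10 + (⅒)*26))*(-24) = (30 - 8/(-10 + 13/5))*(-24) = (30 - 8/(-37/5))*(-24) = (30 - 8*(-5/37))*(-24) = (30 + 40/37)*(-24) = (1150/37)*(-24) = -27600/37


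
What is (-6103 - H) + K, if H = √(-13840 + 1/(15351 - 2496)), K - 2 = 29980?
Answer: 23879 - I*√2287074173145/12855 ≈ 23879.0 - 117.64*I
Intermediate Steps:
K = 29982 (K = 2 + 29980 = 29982)
H = I*√2287074173145/12855 (H = √(-13840 + 1/12855) = √(-177913199/12855) = I*√2287074173145/12855 ≈ 117.64*I)
(-6103 - H) + K = (-6103 - I*√2287074173145/12855) + 29982 = 23879 - I*√2287074173145/12855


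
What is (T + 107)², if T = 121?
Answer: 51984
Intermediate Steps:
(T + 107)² = (121 + 107)² = 228² = 51984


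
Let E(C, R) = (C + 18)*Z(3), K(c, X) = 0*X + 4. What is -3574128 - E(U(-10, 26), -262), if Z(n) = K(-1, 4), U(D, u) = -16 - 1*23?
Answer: -3574044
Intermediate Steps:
U(D, u) = -39 (U(D, u) = -16 - 23 = -39)
K(c, X) = 4 (K(c, X) = 0 + 4 = 4)
Z(n) = 4
E(C, R) = 72 + 4*C (E(C, R) = (C + 18)*4 = (18 + C)*4 = 72 + 4*C)
-3574128 - E(U(-10, 26), -262) = -3574128 - (72 + 4*(-39)) = -3574128 - (72 - 156) = -3574128 - 1*(-84) = -3574128 + 84 = -3574044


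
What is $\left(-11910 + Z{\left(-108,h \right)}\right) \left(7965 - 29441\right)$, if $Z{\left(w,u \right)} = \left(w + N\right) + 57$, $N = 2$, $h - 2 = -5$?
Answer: $256831484$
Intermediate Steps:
$h = -3$ ($h = 2 - 5 = -3$)
$Z{\left(w,u \right)} = 59 + w$ ($Z{\left(w,u \right)} = \left(w + 2\right) + 57 = \left(2 + w\right) + 57 = 59 + w$)
$\left(-11910 + Z{\left(-108,h \right)}\right) \left(7965 - 29441\right) = \left(-11910 + \left(59 - 108\right)\right) \left(7965 - 29441\right) = \left(-11910 - 49\right) \left(-21476\right) = \left(-11959\right) \left(-21476\right) = 256831484$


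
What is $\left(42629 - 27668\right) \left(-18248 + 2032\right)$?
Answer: $-242607576$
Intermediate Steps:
$\left(42629 - 27668\right) \left(-18248 + 2032\right) = 14961 \left(-16216\right) = -242607576$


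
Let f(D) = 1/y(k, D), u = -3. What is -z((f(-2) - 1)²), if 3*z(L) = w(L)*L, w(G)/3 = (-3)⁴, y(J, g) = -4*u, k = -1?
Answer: -1089/16 ≈ -68.063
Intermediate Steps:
y(J, g) = 12 (y(J, g) = -4*(-3) = 12)
w(G) = 243 (w(G) = 3*(-3)⁴ = 3*81 = 243)
f(D) = 1/12
z(L) = 81*L (z(L) = (243*L)/3 = 81*L)
-z((f(-2) - 1)²) = -81*(1/12 - 1)² = -81*(-11/12)² = -81*121/144 = -1*1089/16 = -1089/16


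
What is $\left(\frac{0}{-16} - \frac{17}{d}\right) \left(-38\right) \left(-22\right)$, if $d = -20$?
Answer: $\frac{3553}{5} \approx 710.6$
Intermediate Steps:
$\left(\frac{0}{-16} - \frac{17}{d}\right) \left(-38\right) \left(-22\right) = \left(\frac{0}{-16} - \frac{17}{-20}\right) \left(-38\right) \left(-22\right) = \left(0 \left(- \frac{1}{16}\right) - - \frac{17}{20}\right) \left(-38\right) \left(-22\right) = \left(0 + \frac{17}{20}\right) \left(-38\right) \left(-22\right) = \frac{17}{20} \left(-38\right) \left(-22\right) = \left(- \frac{323}{10}\right) \left(-22\right) = \frac{3553}{5}$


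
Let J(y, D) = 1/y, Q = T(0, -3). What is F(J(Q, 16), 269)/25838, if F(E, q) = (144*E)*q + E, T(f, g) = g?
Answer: -38737/77514 ≈ -0.49974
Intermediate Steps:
Q = -3
F(E, q) = E + 144*E*q (F(E, q) = 144*E*q + E = E + 144*E*q)
F(J(Q, 16), 269)/25838 = ((1 + 144*269)/(-3))/25838 = -(1 + 38736)/3*(1/25838) = -1/3*38737*(1/25838) = -38737/3*1/25838 = -38737/77514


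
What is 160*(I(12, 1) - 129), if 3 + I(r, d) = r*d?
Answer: -19200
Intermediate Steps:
I(r, d) = -3 + d*r (I(r, d) = -3 + r*d = -3 + d*r)
160*(I(12, 1) - 129) = 160*((-3 + 1*12) - 129) = 160*((-3 + 12) - 129) = 160*(9 - 129) = 160*(-120) = -19200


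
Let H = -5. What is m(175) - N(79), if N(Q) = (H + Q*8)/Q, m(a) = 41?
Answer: 2612/79 ≈ 33.063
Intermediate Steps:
N(Q) = (-5 + 8*Q)/Q (N(Q) = (-5 + Q*8)/Q = (-5 + 8*Q)/Q)
m(175) - N(79) = 41 - (8 - 5/79) = 41 - 1*627/79 = 41 - 627/79 = 2612/79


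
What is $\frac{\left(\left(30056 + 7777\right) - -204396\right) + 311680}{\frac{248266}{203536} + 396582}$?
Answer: $\frac{56370211112}{40359481109} \approx 1.3967$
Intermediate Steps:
$\frac{\left(\left(30056 + 7777\right) - -204396\right) + 311680}{\frac{248266}{203536} + 396582} = \frac{\left(37833 + 204396\right) + 311680}{248266 \cdot \frac{1}{203536} + 396582} = \frac{242229 + 311680}{\frac{124133}{101768} + 396582} = \frac{553909}{\frac{40359481109}{101768}} = 553909 \cdot \frac{101768}{40359481109} = \frac{56370211112}{40359481109}$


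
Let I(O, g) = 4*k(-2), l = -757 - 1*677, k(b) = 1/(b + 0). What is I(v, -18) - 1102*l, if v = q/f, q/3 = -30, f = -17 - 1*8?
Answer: 1580266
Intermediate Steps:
f = -25 (f = -17 - 8 = -25)
q = -90 (q = 3*(-30) = -90)
v = 18/5 (v = -90/(-25) = -90*(-1/25) = 18/5 ≈ 3.6000)
k(b) = 1/b
l = -1434 (l = -757 - 677 = -1434)
I(O, g) = -2 (I(O, g) = 4/(-2) = 4*(-½) = -2)
I(v, -18) - 1102*l = -2 - 1102*(-1434) = -2 + 1580268 = 1580266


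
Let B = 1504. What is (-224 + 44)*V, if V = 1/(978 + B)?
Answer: -90/1241 ≈ -0.072522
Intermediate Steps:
V = 1/2482 (V = 1/(978 + 1504) = 1/2482 ≈ 0.00040290)
(-224 + 44)*V = (-224 + 44)*(1/2482) = -180*1/2482 = -90/1241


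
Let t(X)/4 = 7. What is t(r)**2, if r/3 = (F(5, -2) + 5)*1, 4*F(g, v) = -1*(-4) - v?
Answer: 784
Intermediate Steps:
F(g, v) = 1 - v/4 (F(g, v) = (-1*(-4) - v)/4 = (4 - v)/4 = 1 - v/4)
r = 39/2 (r = 3*(((1 - 1/4*(-2)) + 5)*1) = 3*(((1 + 1/2) + 5)*1) = 3*((3/2 + 5)*1) = 3*((13/2)*1) = 3*(13/2) = 39/2 ≈ 19.500)
t(X) = 28 (t(X) = 4*7 = 28)
t(r)**2 = 28**2 = 784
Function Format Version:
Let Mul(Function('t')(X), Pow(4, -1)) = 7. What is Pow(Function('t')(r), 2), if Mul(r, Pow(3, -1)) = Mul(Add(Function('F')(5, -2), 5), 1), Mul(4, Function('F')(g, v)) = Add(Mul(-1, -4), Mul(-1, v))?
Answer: 784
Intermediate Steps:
Function('F')(g, v) = Add(1, Mul(Rational(-1, 4), v)) (Function('F')(g, v) = Mul(Rational(1, 4), Add(Mul(-1, -4), Mul(-1, v))) = Mul(Rational(1, 4), Add(4, Mul(-1, v))) = Add(1, Mul(Rational(-1, 4), v)))
r = Rational(39, 2) (r = Mul(3, Mul(Add(Add(1, Mul(Rational(-1, 4), -2)), 5), 1)) = Mul(3, Mul(Add(Add(1, Rational(1, 2)), 5), 1)) = Mul(3, Mul(Add(Rational(3, 2), 5), 1)) = Mul(3, Mul(Rational(13, 2), 1)) = Mul(3, Rational(13, 2)) = Rational(39, 2) ≈ 19.500)
Function('t')(X) = 28 (Function('t')(X) = Mul(4, 7) = 28)
Pow(Function('t')(r), 2) = Pow(28, 2) = 784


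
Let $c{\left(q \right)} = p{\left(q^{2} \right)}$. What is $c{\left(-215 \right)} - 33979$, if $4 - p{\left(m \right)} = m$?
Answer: $-80200$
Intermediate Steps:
$p{\left(m \right)} = 4 - m$
$c{\left(q \right)} = 4 - q^{2}$
$c{\left(-215 \right)} - 33979 = \left(4 - \left(-215\right)^{2}\right) - 33979 = \left(4 - 46225\right) - 33979 = -46221 - 33979 = -80200$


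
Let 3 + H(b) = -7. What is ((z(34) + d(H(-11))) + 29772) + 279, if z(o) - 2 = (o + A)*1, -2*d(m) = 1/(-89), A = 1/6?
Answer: 8033275/267 ≈ 30087.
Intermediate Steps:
H(b) = -10 (H(b) = -3 - 7 = -10)
A = ⅙ ≈ 0.16667
d(m) = 1/178 (d(m) = -½/(-89) = -½*(-1/89) = 1/178)
z(o) = 13/6 + o (z(o) = 2 + (o + ⅙)*1 = 2 + (⅙ + o)*1 = 2 + (⅙ + o) = 13/6 + o)
((z(34) + d(H(-11))) + 29772) + 279 = (((13/6 + 34) + 1/178) + 29772) + 279 = ((217/6 + 1/178) + 29772) + 279 = (9658/267 + 29772) + 279 = 7958782/267 + 279 = 8033275/267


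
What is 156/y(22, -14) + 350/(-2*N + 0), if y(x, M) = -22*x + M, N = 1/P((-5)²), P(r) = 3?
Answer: -43601/83 ≈ -525.31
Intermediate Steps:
N = ⅓ (N = 1/3 = ⅓ ≈ 0.33333)
y(x, M) = M - 22*x
156/y(22, -14) + 350/(-2*N + 0) = 156/(-14 - 22*22) + 350/(-2*⅓ + 0) = 156/(-14 - 484) + 350/(-⅔ + 0) = 156/(-498) + 350/(-⅔) = 156*(-1/498) + 350*(-3/2) = -26/83 - 525 = -43601/83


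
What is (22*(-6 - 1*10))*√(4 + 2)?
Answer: -352*√6 ≈ -862.22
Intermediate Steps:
(22*(-6 - 1*10))*√(4 + 2) = (22*(-6 - 10))*√6 = (22*(-16))*√6 = -352*√6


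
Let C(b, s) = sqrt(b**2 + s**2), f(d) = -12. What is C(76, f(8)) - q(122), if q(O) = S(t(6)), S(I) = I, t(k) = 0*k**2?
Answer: 4*sqrt(370) ≈ 76.942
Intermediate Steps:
t(k) = 0
q(O) = 0
C(76, f(8)) - q(122) = sqrt(76**2 + (-12)**2) - 1*0 = sqrt(5776 + 144) + 0 = sqrt(5920) + 0 = 4*sqrt(370) + 0 = 4*sqrt(370)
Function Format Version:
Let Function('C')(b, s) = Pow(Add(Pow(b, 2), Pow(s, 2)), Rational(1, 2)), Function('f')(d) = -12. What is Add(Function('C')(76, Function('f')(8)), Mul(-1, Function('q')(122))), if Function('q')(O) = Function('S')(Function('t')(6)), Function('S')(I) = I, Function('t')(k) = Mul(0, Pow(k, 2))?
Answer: Mul(4, Pow(370, Rational(1, 2))) ≈ 76.942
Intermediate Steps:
Function('t')(k) = 0
Function('q')(O) = 0
Add(Function('C')(76, Function('f')(8)), Mul(-1, Function('q')(122))) = Add(Pow(Add(Pow(76, 2), Pow(-12, 2)), Rational(1, 2)), Mul(-1, 0)) = Add(Pow(Add(5776, 144), Rational(1, 2)), 0) = Add(Pow(5920, Rational(1, 2)), 0) = Add(Mul(4, Pow(370, Rational(1, 2))), 0) = Mul(4, Pow(370, Rational(1, 2)))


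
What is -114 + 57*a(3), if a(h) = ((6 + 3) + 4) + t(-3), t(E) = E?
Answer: 456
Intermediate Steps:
a(h) = 10 (a(h) = ((6 + 3) + 4) - 3 = (9 + 4) - 3 = 13 - 3 = 10)
-114 + 57*a(3) = -114 + 57*10 = -114 + 570 = 456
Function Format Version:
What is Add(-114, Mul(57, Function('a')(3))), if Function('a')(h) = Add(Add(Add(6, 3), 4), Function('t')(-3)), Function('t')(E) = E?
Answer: 456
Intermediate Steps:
Function('a')(h) = 10 (Function('a')(h) = Add(Add(Add(6, 3), 4), -3) = Add(Add(9, 4), -3) = Add(13, -3) = 10)
Add(-114, Mul(57, Function('a')(3))) = Add(-114, Mul(57, 10)) = Add(-114, 570) = 456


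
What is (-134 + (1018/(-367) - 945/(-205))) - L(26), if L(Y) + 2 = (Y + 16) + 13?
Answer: -2786164/15047 ≈ -185.16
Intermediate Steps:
L(Y) = 27 + Y (L(Y) = -2 + ((Y + 16) + 13) = -2 + ((16 + Y) + 13) = -2 + (29 + Y) = 27 + Y)
(-134 + (1018/(-367) - 945/(-205))) - L(26) = (-134 + (1018/(-367) - 945/(-205))) - (27 + 26) = (-134 + (1018*(-1/367) - 945*(-1/205))) - 1*53 = (-134 + (-1018/367 + 189/41)) - 53 = (-134 + 27625/15047) - 53 = -1988673/15047 - 53 = -2786164/15047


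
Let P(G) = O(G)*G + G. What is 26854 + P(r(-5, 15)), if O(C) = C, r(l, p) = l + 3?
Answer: 26856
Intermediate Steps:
r(l, p) = 3 + l
P(G) = G + G**2 (P(G) = G*G + G = G**2 + G = G + G**2)
26854 + P(r(-5, 15)) = 26854 + (3 - 5)*(1 + (3 - 5)) = 26854 - 2*(1 - 2) = 26854 - 2*(-1) = 26854 + 2 = 26856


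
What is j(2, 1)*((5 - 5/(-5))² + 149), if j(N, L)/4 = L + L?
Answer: 1480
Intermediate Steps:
j(N, L) = 8*L (j(N, L) = 4*(L + L) = 4*(2*L) = 8*L)
j(2, 1)*((5 - 5/(-5))² + 149) = (8*1)*((5 - 5/(-5))² + 149) = 8*((5 - 5*(-⅕))² + 149) = 8*((5 + 1)² + 149) = 8*(6² + 149) = 8*(36 + 149) = 8*185 = 1480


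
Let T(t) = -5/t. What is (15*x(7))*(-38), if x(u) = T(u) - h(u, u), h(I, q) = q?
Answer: 30780/7 ≈ 4397.1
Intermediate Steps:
x(u) = -u - 5/u (x(u) = -5/u - u = -u - 5/u)
(15*x(7))*(-38) = (15*(-1*7 - 5/7))*(-38) = (15*(-7 - 5*⅐))*(-38) = (15*(-7 - 5/7))*(-38) = (15*(-54/7))*(-38) = -810/7*(-38) = 30780/7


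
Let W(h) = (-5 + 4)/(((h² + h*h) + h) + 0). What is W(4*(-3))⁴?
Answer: 1/5802782976 ≈ 1.7233e-10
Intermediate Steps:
W(h) = -1/(h + 2*h²) (W(h) = -1/(((h² + h²) + h) + 0) = -1/((2*h² + h) + 0) = -1/((h + 2*h²) + 0) = -1/(h + 2*h²))
W(4*(-3))⁴ = (-1/((4*(-3))*(1 + 2*(4*(-3)))))⁴ = (-1/(-12*(1 + 2*(-12))))⁴ = (-1*(-1/12)/(1 - 24))⁴ = (-1*(-1/12)/(-23))⁴ = (-1*(-1/12)*(-1/23))⁴ = (-1/276)⁴ = 1/5802782976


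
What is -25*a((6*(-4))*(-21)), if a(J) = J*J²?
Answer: -3200601600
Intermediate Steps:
a(J) = J³
-25*a((6*(-4))*(-21)) = -25*((6*(-4))*(-21))³ = -25*(-24*(-21))³ = -25*504³ = -25*128024064 = -1*3200601600 = -3200601600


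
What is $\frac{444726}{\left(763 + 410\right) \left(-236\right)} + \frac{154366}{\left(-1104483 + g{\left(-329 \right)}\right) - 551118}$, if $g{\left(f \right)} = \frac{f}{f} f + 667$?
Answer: $- \frac{129811887331}{76370524294} \approx -1.6998$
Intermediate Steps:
$g{\left(f \right)} = 667 + f$ ($g{\left(f \right)} = 1 f + 667 = f + 667 = 667 + f$)
$\frac{444726}{\left(763 + 410\right) \left(-236\right)} + \frac{154366}{\left(-1104483 + g{\left(-329 \right)}\right) - 551118} = \frac{444726}{\left(763 + 410\right) \left(-236\right)} + \frac{154366}{\left(-1104483 + \left(667 - 329\right)\right) - 551118} = \frac{444726}{1173 \left(-236\right)} + \frac{154366}{\left(-1104483 + 338\right) - 551118} = \frac{444726}{-276828} + \frac{154366}{-1104145 - 551118} = 444726 \left(- \frac{1}{276828}\right) + \frac{154366}{-1655263} = - \frac{74121}{46138} + 154366 \left(- \frac{1}{1655263}\right) = - \frac{74121}{46138} - \frac{154366}{1655263} = - \frac{129811887331}{76370524294}$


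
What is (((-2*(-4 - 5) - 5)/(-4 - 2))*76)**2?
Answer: 244036/9 ≈ 27115.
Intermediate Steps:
(((-2*(-4 - 5) - 5)/(-4 - 2))*76)**2 = (((-2*(-9) - 5)/(-6))*76)**2 = (((18 - 5)*(-1/6))*76)**2 = ((13*(-1/6))*76)**2 = (-13/6*76)**2 = (-494/3)**2 = 244036/9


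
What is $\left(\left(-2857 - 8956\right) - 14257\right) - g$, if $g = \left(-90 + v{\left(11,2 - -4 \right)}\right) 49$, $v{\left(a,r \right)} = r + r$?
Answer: $-22248$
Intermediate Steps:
$v{\left(a,r \right)} = 2 r$
$g = -3822$ ($g = \left(-90 + 2 \left(2 - -4\right)\right) 49 = \left(-90 + 2 \left(2 + 4\right)\right) 49 = \left(-90 + 2 \cdot 6\right) 49 = \left(-90 + 12\right) 49 = \left(-78\right) 49 = -3822$)
$\left(\left(-2857 - 8956\right) - 14257\right) - g = \left(\left(-2857 - 8956\right) - 14257\right) - -3822 = \left(-11813 - 14257\right) + 3822 = -26070 + 3822 = -22248$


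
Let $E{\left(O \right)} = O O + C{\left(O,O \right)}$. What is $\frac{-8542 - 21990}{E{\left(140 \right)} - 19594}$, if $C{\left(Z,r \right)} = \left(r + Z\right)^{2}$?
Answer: $- \frac{15266}{39203} \approx -0.38941$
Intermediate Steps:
$C{\left(Z,r \right)} = \left(Z + r\right)^{2}$
$E{\left(O \right)} = 5 O^{2}$ ($E{\left(O \right)} = O O + \left(O + O\right)^{2} = O^{2} + \left(2 O\right)^{2} = O^{2} + 4 O^{2} = 5 O^{2}$)
$\frac{-8542 - 21990}{E{\left(140 \right)} - 19594} = \frac{-8542 - 21990}{5 \cdot 140^{2} - 19594} = - \frac{30532}{5 \cdot 19600 - 19594} = - \frac{30532}{98000 - 19594} = - \frac{30532}{78406} = \left(-30532\right) \frac{1}{78406} = - \frac{15266}{39203}$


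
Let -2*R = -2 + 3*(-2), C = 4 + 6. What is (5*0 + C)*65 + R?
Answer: 654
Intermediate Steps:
C = 10
R = 4 (R = -(-2 + 3*(-2))/2 = -(-2 - 6)/2 = -1/2*(-8) = 4)
(5*0 + C)*65 + R = (5*0 + 10)*65 + 4 = (0 + 10)*65 + 4 = 10*65 + 4 = 650 + 4 = 654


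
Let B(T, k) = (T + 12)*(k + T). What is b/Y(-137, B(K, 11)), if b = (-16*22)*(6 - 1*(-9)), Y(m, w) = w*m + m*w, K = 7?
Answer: 440/7809 ≈ 0.056345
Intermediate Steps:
B(T, k) = (12 + T)*(T + k)
Y(m, w) = 2*m*w (Y(m, w) = m*w + m*w = 2*m*w)
b = -5280 (b = -352*(6 + 9) = -352*15 = -5280)
b/Y(-137, B(K, 11)) = -5280*(-1/(274*(7² + 12*7 + 12*11 + 7*11))) = -5280*(-1/(274*(49 + 84 + 132 + 77))) = -5280/(2*(-137)*342) = -5280/(-93708) = -5280*(-1/93708) = 440/7809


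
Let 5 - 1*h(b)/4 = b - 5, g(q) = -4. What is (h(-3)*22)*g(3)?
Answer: -4576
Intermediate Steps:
h(b) = 40 - 4*b (h(b) = 20 - 4*(b - 5) = 20 - 4*(-5 + b) = 20 + (20 - 4*b) = 40 - 4*b)
(h(-3)*22)*g(3) = ((40 - 4*(-3))*22)*(-4) = ((40 + 12)*22)*(-4) = (52*22)*(-4) = 1144*(-4) = -4576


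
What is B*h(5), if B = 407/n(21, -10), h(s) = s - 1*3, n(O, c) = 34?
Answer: 407/17 ≈ 23.941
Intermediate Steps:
h(s) = -3 + s (h(s) = s - 3 = -3 + s)
B = 407/34 ≈ 11.971
B*h(5) = 407*(-3 + 5)/34 = (407/34)*2 = 407/17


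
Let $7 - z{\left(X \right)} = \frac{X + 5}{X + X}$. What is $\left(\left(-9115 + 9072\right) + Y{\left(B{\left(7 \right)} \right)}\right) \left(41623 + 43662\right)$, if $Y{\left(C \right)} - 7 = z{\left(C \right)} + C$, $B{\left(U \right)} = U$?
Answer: $- \frac{13645600}{7} \approx -1.9494 \cdot 10^{6}$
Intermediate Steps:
$z{\left(X \right)} = 7 - \frac{5 + X}{2 X}$ ($z{\left(X \right)} = 7 - \frac{X + 5}{X + X} = 7 - \frac{5 + X}{2 X}$)
$Y{\left(C \right)} = 7 + C + \frac{-5 + 13 C}{2 C}$ ($Y{\left(C \right)} = 7 + \left(\frac{-5 + 13 C}{2 C} + C\right) = 7 + \left(C + \frac{-5 + 13 C}{2 C}\right) = 7 + C + \frac{-5 + 13 C}{2 C}$)
$\left(\left(-9115 + 9072\right) + Y{\left(B{\left(7 \right)} \right)}\right) \left(41623 + 43662\right) = \left(\left(-9115 + 9072\right) + \left(\frac{27}{2} + 7 - \frac{5}{2 \cdot 7}\right)\right) \left(41623 + 43662\right) = \left(-43 + \left(\frac{27}{2} + 7 - \frac{5}{14}\right)\right) 85285 = \left(-43 + \frac{141}{7}\right) 85285 = \left(- \frac{160}{7}\right) 85285 = - \frac{13645600}{7}$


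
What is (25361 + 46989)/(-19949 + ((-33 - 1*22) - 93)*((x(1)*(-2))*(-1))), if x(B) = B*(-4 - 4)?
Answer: -72350/17581 ≈ -4.1152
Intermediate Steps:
x(B) = -8*B (x(B) = B*(-8) = -8*B)
(25361 + 46989)/(-19949 + ((-33 - 1*22) - 93)*((x(1)*(-2))*(-1))) = (25361 + 46989)/(-19949 + ((-33 - 1*22) - 93)*((-8*1*(-2))*(-1))) = 72350/(-19949 + ((-33 - 22) - 93)*(-8*(-2)*(-1))) = 72350/(-19949 + (-55 - 93)*(16*(-1))) = 72350/(-19949 - 148*(-16)) = 72350/(-19949 + 2368) = 72350/(-17581) = 72350*(-1/17581) = -72350/17581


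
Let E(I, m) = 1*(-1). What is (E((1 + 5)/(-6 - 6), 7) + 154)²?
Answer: 23409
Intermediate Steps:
E(I, m) = -1
(E((1 + 5)/(-6 - 6), 7) + 154)² = (-1 + 154)² = 153² = 23409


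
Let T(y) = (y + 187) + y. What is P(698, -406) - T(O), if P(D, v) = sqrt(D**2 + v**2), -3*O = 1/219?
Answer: -122857/657 + 2*sqrt(163010) ≈ 620.49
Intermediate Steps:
O = -1/657 (O = -1/3/219 = -1/3*1/219 = -1/657 ≈ -0.0015221)
T(y) = 187 + 2*y (T(y) = (187 + y) + y = 187 + 2*y)
P(698, -406) - T(O) = sqrt(698**2 + (-406)**2) - (187 + 2*(-1/657)) = sqrt(487204 + 164836) - (187 - 2/657) = sqrt(652040) - 1*122857/657 = 2*sqrt(163010) - 122857/657 = -122857/657 + 2*sqrt(163010)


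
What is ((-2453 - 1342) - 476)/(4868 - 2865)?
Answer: -4271/2003 ≈ -2.1323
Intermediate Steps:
((-2453 - 1342) - 476)/(4868 - 2865) = (-3795 - 476)/2003 = -4271*1/2003 = -4271/2003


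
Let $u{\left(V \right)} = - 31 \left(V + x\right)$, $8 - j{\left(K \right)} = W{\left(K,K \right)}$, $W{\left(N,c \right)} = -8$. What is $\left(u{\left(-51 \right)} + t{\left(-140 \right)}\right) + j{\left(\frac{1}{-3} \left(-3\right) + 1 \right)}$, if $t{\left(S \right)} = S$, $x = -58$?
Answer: $3255$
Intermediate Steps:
$j{\left(K \right)} = 16$ ($j{\left(K \right)} = 8 - -8 = 8 + 8 = 16$)
$u{\left(V \right)} = 1798 - 31 V$ ($u{\left(V \right)} = - 31 \left(V - 58\right) = - 31 \left(-58 + V\right) = 1798 - 31 V$)
$\left(u{\left(-51 \right)} + t{\left(-140 \right)}\right) + j{\left(\frac{1}{-3} \left(-3\right) + 1 \right)} = \left(\left(1798 - -1581\right) - 140\right) + 16 = \left(\left(1798 + 1581\right) - 140\right) + 16 = \left(3379 - 140\right) + 16 = 3239 + 16 = 3255$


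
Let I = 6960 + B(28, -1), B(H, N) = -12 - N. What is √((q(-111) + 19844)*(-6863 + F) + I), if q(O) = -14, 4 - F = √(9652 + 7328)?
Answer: √(-136007021 - 39660*√4245) ≈ 11772.0*I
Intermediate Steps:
F = 4 - 2*√4245 (F = 4 - √(9652 + 7328) = 4 - √16980 = 4 - 2*√4245 ≈ -126.31)
I = 6949 (I = 6960 + (-12 - 1*(-1)) = 6960 + (-12 + 1) = 6960 - 11 = 6949)
√((q(-111) + 19844)*(-6863 + F) + I) = √((-14 + 19844)*(-6863 + (4 - 2*√4245)) + 6949) = √(19830*(-6859 - 2*√4245) + 6949) = √((-136013970 - 39660*√4245) + 6949) = √(-136007021 - 39660*√4245)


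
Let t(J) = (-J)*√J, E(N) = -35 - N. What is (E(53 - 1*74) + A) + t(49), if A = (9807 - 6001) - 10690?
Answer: -7241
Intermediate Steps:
A = -6884 (A = 3806 - 10690 = -6884)
t(J) = -J^(3/2)
(E(53 - 1*74) + A) + t(49) = ((-35 - (53 - 1*74)) - 6884) - 49^(3/2) = ((-35 - (53 - 74)) - 6884) - 1*343 = ((-35 - 1*(-21)) - 6884) - 343 = ((-35 + 21) - 6884) - 343 = (-14 - 6884) - 343 = -6898 - 343 = -7241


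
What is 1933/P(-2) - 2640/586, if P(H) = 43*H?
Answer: -679889/25198 ≈ -26.982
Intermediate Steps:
1933/P(-2) - 2640/586 = 1933/((43*(-2))) - 2640/586 = 1933/(-86) - 2640*1/586 = 1933*(-1/86) - 1320/293 = -1933/86 - 1320/293 = -679889/25198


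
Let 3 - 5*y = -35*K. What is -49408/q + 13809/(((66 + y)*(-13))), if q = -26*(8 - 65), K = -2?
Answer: -10432717/194883 ≈ -53.533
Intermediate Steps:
y = -67/5 (y = 3/5 - (-7)*(-2) = 3/5 - 1/5*70 = 3/5 - 14 = -67/5 ≈ -13.400)
q = 1482 (q = -26*(-57) = 1482)
-49408/q + 13809/(((66 + y)*(-13))) = -49408/1482 + 13809/(((66 - 67/5)*(-13))) = -49408*1/1482 + 13809/(((263/5)*(-13))) = -24704/741 + 13809/(-3419/5) = -24704/741 + 13809*(-5/3419) = -24704/741 - 69045/3419 = -10432717/194883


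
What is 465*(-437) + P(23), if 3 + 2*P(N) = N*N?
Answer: -202942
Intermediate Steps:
P(N) = -3/2 + N²/2 (P(N) = -3/2 + (N*N)/2 = -3/2 + N²/2)
465*(-437) + P(23) = 465*(-437) + (-3/2 + (½)*23²) = -203205 + (-3/2 + (½)*529) = -203205 + (-3/2 + 529/2) = -203205 + 263 = -202942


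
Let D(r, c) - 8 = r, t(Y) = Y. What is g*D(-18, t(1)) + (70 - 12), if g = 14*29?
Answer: -4002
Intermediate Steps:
D(r, c) = 8 + r
g = 406
g*D(-18, t(1)) + (70 - 12) = 406*(8 - 18) + (70 - 12) = 406*(-10) + 58 = -4060 + 58 = -4002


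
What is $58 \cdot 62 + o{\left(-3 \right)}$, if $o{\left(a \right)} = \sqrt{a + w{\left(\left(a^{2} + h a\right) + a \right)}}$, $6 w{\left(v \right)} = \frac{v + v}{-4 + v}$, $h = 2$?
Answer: $3596 + i \sqrt{3} \approx 3596.0 + 1.732 i$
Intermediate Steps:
$w{\left(v \right)} = \frac{v}{3 \left(-4 + v\right)}$ ($w{\left(v \right)} = \frac{\left(v + v\right) \frac{1}{-4 + v}}{6} = \frac{2 v \frac{1}{-4 + v}}{6} = \frac{v}{3 \left(-4 + v\right)}$)
$o{\left(a \right)} = \sqrt{a + \frac{a^{2} + 3 a}{3 \left(-4 + a^{2} + 3 a\right)}}$ ($o{\left(a \right)} = \sqrt{a + \frac{\left(a^{2} + 2 a\right) + a}{3 \left(-4 + \left(\left(a^{2} + 2 a\right) + a\right)\right)}} = \sqrt{a + \frac{a^{2} + 3 a}{3 \left(-4 + \left(a^{2} + 3 a\right)\right)}} = \sqrt{a + \frac{a^{2} + 3 a}{3 \left(-4 + a^{2} + 3 a\right)}}$)
$58 \cdot 62 + o{\left(-3 \right)} = 58 \cdot 62 + \frac{\sqrt{3} \sqrt{- \frac{3 \left(-9 - 3 + 3 \left(-3\right) \left(3 - 3\right)\right)}{-4 - 3 \left(3 - 3\right)}}}{3} = 3596 + \frac{\sqrt{3} \sqrt{- \frac{3 \left(-9 - 3 + 3 \left(-3\right) 0\right)}{-4 - 0}}}{3} = 3596 + \frac{\sqrt{3} \sqrt{- \frac{3 \left(-9 - 3 + 0\right)}{-4 + 0}}}{3} = 3596 + \frac{\sqrt{3} \sqrt{\left(-3\right) \frac{1}{-4} \left(-12\right)}}{3} = 3596 + \frac{\sqrt{3} \sqrt{\left(-3\right) \left(- \frac{1}{4}\right) \left(-12\right)}}{3} = 3596 + \frac{\sqrt{3} \sqrt{-9}}{3} = 3596 + \frac{\sqrt{3} \cdot 3 i}{3} = 3596 + i \sqrt{3}$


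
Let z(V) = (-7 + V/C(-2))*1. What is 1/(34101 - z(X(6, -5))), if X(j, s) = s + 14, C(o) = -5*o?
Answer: 10/341071 ≈ 2.9319e-5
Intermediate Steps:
X(j, s) = 14 + s
z(V) = -7 + V/10 (z(V) = (-7 + V/((-5*(-2))))*1 = (-7 + V/10)*1 = -7 + V/10)
1/(34101 - z(X(6, -5))) = 1/(34101 - (-7 + (14 - 5)/10)) = 1/(34101 - (-7 + (⅒)*9)) = 1/(34101 - (-7 + 9/10)) = 1/(34101 - 1*(-61/10)) = 1/(34101 + 61/10) = 1/(341071/10) = 10/341071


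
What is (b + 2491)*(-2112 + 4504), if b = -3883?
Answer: -3329664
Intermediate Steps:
(b + 2491)*(-2112 + 4504) = (-3883 + 2491)*(-2112 + 4504) = -1392*2392 = -3329664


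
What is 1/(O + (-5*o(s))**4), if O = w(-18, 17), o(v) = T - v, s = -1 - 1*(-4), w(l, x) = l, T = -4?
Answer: 1/1500607 ≈ 6.6640e-7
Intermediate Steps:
s = 3 (s = -1 + 4 = 3)
o(v) = -4 - v
O = -18
1/(O + (-5*o(s))**4) = 1/(-18 + (-5*(-4 - 1*3))**4) = 1/(-18 + (-5*(-4 - 3))**4) = 1/(-18 + (-5*(-7))**4) = 1/(-18 + 35**4) = 1/(-18 + 1500625) = 1/1500607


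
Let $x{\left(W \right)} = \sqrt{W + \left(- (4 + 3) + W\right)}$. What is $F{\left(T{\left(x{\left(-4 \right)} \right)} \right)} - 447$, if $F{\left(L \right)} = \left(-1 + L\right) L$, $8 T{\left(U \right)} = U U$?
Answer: $- \frac{28263}{64} \approx -441.61$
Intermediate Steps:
$x{\left(W \right)} = \sqrt{-7 + 2 W}$ ($x{\left(W \right)} = \sqrt{W + \left(\left(-1\right) 7 + W\right)} = \sqrt{W + \left(-7 + W\right)} = \sqrt{-7 + 2 W}$)
$T{\left(U \right)} = \frac{U^{2}}{8}$ ($T{\left(U \right)} = \frac{U U}{8} = \frac{U^{2}}{8}$)
$F{\left(L \right)} = L \left(-1 + L\right)$
$F{\left(T{\left(x{\left(-4 \right)} \right)} \right)} - 447 = \frac{\left(\sqrt{-7 + 2 \left(-4\right)}\right)^{2}}{8} \left(-1 + \frac{\left(\sqrt{-7 + 2 \left(-4\right)}\right)^{2}}{8}\right) - 447 = \frac{\left(\sqrt{-7 - 8}\right)^{2}}{8} \left(-1 + \frac{\left(\sqrt{-7 - 8}\right)^{2}}{8}\right) - 447 = \frac{\left(\sqrt{-15}\right)^{2}}{8} \left(-1 + \frac{\left(\sqrt{-15}\right)^{2}}{8}\right) - 447 = \frac{\left(i \sqrt{15}\right)^{2}}{8} \left(-1 + \frac{\left(i \sqrt{15}\right)^{2}}{8}\right) - 447 = \frac{1}{8} \left(-15\right) \left(-1 + \frac{1}{8} \left(-15\right)\right) - 447 = - \frac{15 \left(-1 - \frac{15}{8}\right)}{8} - 447 = \left(- \frac{15}{8}\right) \left(- \frac{23}{8}\right) - 447 = \frac{345}{64} - 447 = - \frac{28263}{64}$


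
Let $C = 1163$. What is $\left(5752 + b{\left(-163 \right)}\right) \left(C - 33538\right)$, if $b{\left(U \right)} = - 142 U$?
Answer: $-935572750$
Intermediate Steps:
$\left(5752 + b{\left(-163 \right)}\right) \left(C - 33538\right) = \left(5752 - -23146\right) \left(1163 - 33538\right) = \left(5752 + 23146\right) \left(-32375\right) = 28898 \left(-32375\right) = -935572750$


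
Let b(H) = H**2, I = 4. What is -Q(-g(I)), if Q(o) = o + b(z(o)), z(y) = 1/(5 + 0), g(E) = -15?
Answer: -376/25 ≈ -15.040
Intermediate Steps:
z(y) = 1/5
Q(o) = 1/25 + o (Q(o) = o + (1/5)**2 = o + 1/25 = 1/25 + o)
-Q(-g(I)) = -(1/25 - 1*(-15)) = -(1/25 + 15) = -1*376/25 = -376/25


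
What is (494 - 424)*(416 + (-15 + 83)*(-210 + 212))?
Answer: 38640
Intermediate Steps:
(494 - 424)*(416 + (-15 + 83)*(-210 + 212)) = 70*(416 + 68*2) = 70*(416 + 136) = 70*552 = 38640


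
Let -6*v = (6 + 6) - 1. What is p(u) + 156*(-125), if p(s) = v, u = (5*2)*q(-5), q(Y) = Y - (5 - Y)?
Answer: -117011/6 ≈ -19502.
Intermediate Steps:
q(Y) = -5 + 2*Y (q(Y) = Y + (-5 + Y) = -5 + 2*Y)
v = -11/6 (v = -((6 + 6) - 1)/6 = -(12 - 1)/6 = -⅙*11 = -11/6 ≈ -1.8333)
u = -150 (u = (5*2)*(-5 + 2*(-5)) = 10*(-5 - 10) = 10*(-15) = -150)
p(s) = -11/6
p(u) + 156*(-125) = -11/6 + 156*(-125) = -11/6 - 19500 = -117011/6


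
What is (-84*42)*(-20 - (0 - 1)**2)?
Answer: 74088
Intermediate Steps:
(-84*42)*(-20 - (0 - 1)**2) = -3528*(-20 - 1*(-1)**2) = -3528*(-20 - 1*1) = -3528*(-20 - 1) = -3528*(-21) = 74088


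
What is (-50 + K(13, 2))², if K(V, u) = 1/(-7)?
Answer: 123201/49 ≈ 2514.3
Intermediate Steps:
K(V, u) = -⅐
(-50 + K(13, 2))² = (-50 - ⅐)² = (-351/7)² = 123201/49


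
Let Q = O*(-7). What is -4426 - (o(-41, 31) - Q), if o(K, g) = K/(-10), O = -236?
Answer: -27781/10 ≈ -2778.1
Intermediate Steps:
o(K, g) = -K/10 (o(K, g) = K*(-1/10) = -K/10)
Q = 1652 (Q = -236*(-7) = 1652)
-4426 - (o(-41, 31) - Q) = -4426 - (-1/10*(-41) - 1*1652) = -4426 - (41/10 - 1652) = -4426 - 1*(-16479/10) = -4426 + 16479/10 = -27781/10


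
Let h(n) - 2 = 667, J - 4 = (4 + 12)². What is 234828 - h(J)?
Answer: 234159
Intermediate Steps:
J = 260 (J = 4 + (4 + 12)² = 4 + 16² = 4 + 256 = 260)
h(n) = 669 (h(n) = 2 + 667 = 669)
234828 - h(J) = 234828 - 1*669 = 234828 - 669 = 234159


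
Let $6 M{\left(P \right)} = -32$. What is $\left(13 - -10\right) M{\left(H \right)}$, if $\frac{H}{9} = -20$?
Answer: $- \frac{368}{3} \approx -122.67$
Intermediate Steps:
$H = -180$ ($H = 9 \left(-20\right) = -180$)
$M{\left(P \right)} = - \frac{16}{3}$ ($M{\left(P \right)} = \frac{1}{6} \left(-32\right) = - \frac{16}{3}$)
$\left(13 - -10\right) M{\left(H \right)} = \left(13 - -10\right) \left(- \frac{16}{3}\right) = \left(13 + 10\right) \left(- \frac{16}{3}\right) = 23 \left(- \frac{16}{3}\right) = - \frac{368}{3}$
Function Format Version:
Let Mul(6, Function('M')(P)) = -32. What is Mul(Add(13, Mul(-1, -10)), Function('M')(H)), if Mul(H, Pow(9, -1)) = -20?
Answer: Rational(-368, 3) ≈ -122.67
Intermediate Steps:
H = -180 (H = Mul(9, -20) = -180)
Function('M')(P) = Rational(-16, 3) (Function('M')(P) = Mul(Rational(1, 6), -32) = Rational(-16, 3))
Mul(Add(13, Mul(-1, -10)), Function('M')(H)) = Mul(Add(13, Mul(-1, -10)), Rational(-16, 3)) = Mul(Add(13, 10), Rational(-16, 3)) = Mul(23, Rational(-16, 3)) = Rational(-368, 3)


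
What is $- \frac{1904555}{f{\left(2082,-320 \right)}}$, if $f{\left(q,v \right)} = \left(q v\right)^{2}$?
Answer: $- \frac{380911}{88775147520} \approx -4.2907 \cdot 10^{-6}$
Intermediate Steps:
$f{\left(q,v \right)} = q^{2} v^{2}$
$- \frac{1904555}{f{\left(2082,-320 \right)}} = - \frac{1904555}{2082^{2} \left(-320\right)^{2}} = - \frac{1904555}{4334724 \cdot 102400} = - \frac{1904555}{443875737600} = \left(-1904555\right) \frac{1}{443875737600} = - \frac{380911}{88775147520}$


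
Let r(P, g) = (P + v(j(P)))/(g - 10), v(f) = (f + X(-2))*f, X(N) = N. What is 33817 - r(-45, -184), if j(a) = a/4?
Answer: 104969633/3104 ≈ 33818.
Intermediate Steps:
j(a) = a/4 (j(a) = a*(¼) = a/4)
v(f) = f*(-2 + f) (v(f) = (f - 2)*f = (-2 + f)*f = f*(-2 + f))
r(P, g) = (P + P*(-2 + P/4)/4)/(-10 + g) (r(P, g) = (P + (P/4)*(-2 + P/4))/(g - 10) = (P + P*(-2 + P/4)/4)/(-10 + g))
33817 - r(-45, -184) = 33817 - (-45)*(8 - 45)/(16*(-10 - 184)) = 33817 - (-45)*(-37)/(16*(-194)) = 33817 - (-45)*(-1)*(-37)/(16*194) = 33817 - 1*(-1665/3104) = 33817 + 1665/3104 = 104969633/3104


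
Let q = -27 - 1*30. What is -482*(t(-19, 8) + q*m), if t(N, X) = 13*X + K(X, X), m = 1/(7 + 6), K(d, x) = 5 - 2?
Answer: -642988/13 ≈ -49461.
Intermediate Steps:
K(d, x) = 3
q = -57 (q = -27 - 30 = -57)
m = 1/13 ≈ 0.076923
t(N, X) = 3 + 13*X (t(N, X) = 13*X + 3 = 3 + 13*X)
-482*(t(-19, 8) + q*m) = -482*((3 + 13*8) - 57*1/13) = -482*((3 + 104) - 57/13) = -482*(107 - 57/13) = -482*1334/13 = -642988/13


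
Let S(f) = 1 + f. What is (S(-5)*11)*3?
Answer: -132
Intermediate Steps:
(S(-5)*11)*3 = ((1 - 5)*11)*3 = -4*11*3 = -44*3 = -132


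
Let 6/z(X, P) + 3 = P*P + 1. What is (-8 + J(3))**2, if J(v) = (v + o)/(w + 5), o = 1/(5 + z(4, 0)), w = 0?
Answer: 5329/100 ≈ 53.290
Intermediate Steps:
z(X, P) = 6/(-2 + P**2) (z(X, P) = 6/(-3 + (P*P + 1)) = 6/(-3 + (P**2 + 1)) = 6/(-3 + (1 + P**2)) = 6/(-2 + P**2))
o = 1/2 (o = 1/(5 + 6/(-2 + 0**2)) = 1/(5 + 6/(-2 + 0)) = 1/(5 + 6/(-2)) = 1/(5 + 6*(-1/2)) = 1/(5 - 3) = 1/2 ≈ 0.50000)
J(v) = 1/10 + v/5 (J(v) = (v + 1/2)/(0 + 5) = (1/2 + v)/5 = (1/2 + v)*(1/5) = 1/10 + v/5)
(-8 + J(3))**2 = (-8 + (1/10 + (1/5)*3))**2 = (-8 + (1/10 + 3/5))**2 = (-8 + 7/10)**2 = (-73/10)**2 = 5329/100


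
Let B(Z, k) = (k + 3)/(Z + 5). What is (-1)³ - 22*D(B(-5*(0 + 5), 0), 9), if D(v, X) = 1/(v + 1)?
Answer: -457/17 ≈ -26.882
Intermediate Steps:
B(Z, k) = (3 + k)/(5 + Z)
D(v, X) = 1/(1 + v)
(-1)³ - 22*D(B(-5*(0 + 5), 0), 9) = (-1)³ - 22/(1 + (3 + 0)/(5 - 5*(0 + 5))) = -1 - 22/(1 + 3/(5 - 5*5)) = -1 - 22/(1 + 3/(5 - 25)) = -1 - 22/(1 + 3/(-20)) = -1 - 22/(1 - 1/20*3) = -1 - 22/(1 - 3/20) = -1 - 22/17/20 = -1 - 22*20/17 = -1 - 440/17 = -457/17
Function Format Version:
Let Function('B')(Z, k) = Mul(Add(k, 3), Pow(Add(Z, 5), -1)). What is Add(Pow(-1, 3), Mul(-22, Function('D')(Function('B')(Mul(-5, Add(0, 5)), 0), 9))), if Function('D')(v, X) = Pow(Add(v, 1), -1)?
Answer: Rational(-457, 17) ≈ -26.882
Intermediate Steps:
Function('B')(Z, k) = Mul(Pow(Add(5, Z), -1), Add(3, k)) (Function('B')(Z, k) = Mul(Add(3, k), Pow(Add(5, Z), -1)) = Mul(Pow(Add(5, Z), -1), Add(3, k)))
Function('D')(v, X) = Pow(Add(1, v), -1)
Add(Pow(-1, 3), Mul(-22, Function('D')(Function('B')(Mul(-5, Add(0, 5)), 0), 9))) = Add(Pow(-1, 3), Mul(-22, Pow(Add(1, Mul(Pow(Add(5, Mul(-5, Add(0, 5))), -1), Add(3, 0))), -1))) = Add(-1, Mul(-22, Pow(Add(1, Mul(Pow(Add(5, Mul(-5, 5)), -1), 3)), -1))) = Add(-1, Mul(-22, Pow(Add(1, Mul(Pow(Add(5, -25), -1), 3)), -1))) = Add(-1, Mul(-22, Pow(Add(1, Mul(Pow(-20, -1), 3)), -1))) = Add(-1, Mul(-22, Pow(Add(1, Mul(Rational(-1, 20), 3)), -1))) = Add(-1, Mul(-22, Pow(Add(1, Rational(-3, 20)), -1))) = Add(-1, Mul(-22, Pow(Rational(17, 20), -1))) = Add(-1, Mul(-22, Rational(20, 17))) = Add(-1, Rational(-440, 17)) = Rational(-457, 17)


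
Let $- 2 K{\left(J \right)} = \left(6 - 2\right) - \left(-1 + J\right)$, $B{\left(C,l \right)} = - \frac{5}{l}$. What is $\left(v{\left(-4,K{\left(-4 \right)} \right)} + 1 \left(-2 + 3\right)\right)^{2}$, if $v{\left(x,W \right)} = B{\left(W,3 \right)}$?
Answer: $\frac{4}{9} \approx 0.44444$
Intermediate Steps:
$K{\left(J \right)} = - \frac{5}{2} + \frac{J}{2}$ ($K{\left(J \right)} = - \frac{\left(6 - 2\right) - \left(-1 + J\right)}{2} = - \frac{4 - \left(-1 + J\right)}{2} = - \frac{5 - J}{2} = - \frac{5}{2} + \frac{J}{2}$)
$v{\left(x,W \right)} = - \frac{5}{3}$
$\left(v{\left(-4,K{\left(-4 \right)} \right)} + 1 \left(-2 + 3\right)\right)^{2} = \left(- \frac{5}{3} + 1 \left(-2 + 3\right)\right)^{2} = \left(- \frac{5}{3} + 1 \cdot 1\right)^{2} = \left(- \frac{5}{3} + 1\right)^{2} = \left(- \frac{2}{3}\right)^{2} = \frac{4}{9}$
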